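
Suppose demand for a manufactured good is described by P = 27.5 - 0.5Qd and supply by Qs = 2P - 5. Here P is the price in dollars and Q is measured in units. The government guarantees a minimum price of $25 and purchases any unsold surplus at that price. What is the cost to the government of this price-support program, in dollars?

Rearranging demand gives Qd = 55 - 2P. Setting quantity demanded equal to quantity supplied, 55 - 2P = 2P - 5, gives P* = 15 and Q* = 25.
The floor of 25 is above the equilibrium price 15, so it binds.
At P = 25: Qd = 55 - 2·25 = 5 and Qs = 2·25 - 5 = 45.
Surplus = Qs - Qd = 40.
Government expenditure = surplus × support price = 40 × 25 = 1000.

1000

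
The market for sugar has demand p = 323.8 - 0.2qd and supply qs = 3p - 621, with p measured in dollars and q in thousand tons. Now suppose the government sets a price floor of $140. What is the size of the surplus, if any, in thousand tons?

Rearranging demand gives qd = 1619 - 5p. Without the control the market clears where 1619 - 5p = 3p - 621, i.e. p* = 280 and q* = 219.
Since 140 is below p* = 280, the floor does not bind and the free-market outcome prevails.
Since the control does not bind, there is no surplus.

0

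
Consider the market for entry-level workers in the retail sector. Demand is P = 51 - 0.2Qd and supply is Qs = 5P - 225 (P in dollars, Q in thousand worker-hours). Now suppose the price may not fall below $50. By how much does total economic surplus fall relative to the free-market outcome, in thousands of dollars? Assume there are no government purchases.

Rearranging demand gives Qd = 255 - 5P. Equilibrium: 255 - 5P = 5P - 225, so 480 = 10P and P* = 48, Q* = 15.
Because the floor (50) lies above the market-clearing price, it is binding.
At P = 50: Qd = 255 - 5·50 = 5 and Qs = 5·50 - 225 = 25.
Quantity traded falls to 5. At Q = 5 the demand price is (255 - 5)/5 = 50 and the supply price is (225 + 5)/5 = 46.
Deadweight loss = ½ · (50 - 46) · (15 - 5) = ½ · 4 · 10 = 20.

20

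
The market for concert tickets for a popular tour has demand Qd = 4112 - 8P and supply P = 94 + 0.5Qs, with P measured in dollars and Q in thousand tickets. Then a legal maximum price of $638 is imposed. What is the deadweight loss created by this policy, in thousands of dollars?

0

Rearranging supply gives Qs = 2P - 188. Without the control the market clears where 4112 - 8P = 2P - 188, i.e. P* = 430 and Q* = 672.
Since 638 is above P* = 430, the ceiling does not bind and the free-market outcome prevails.
Since the control does not bind, no trades are prevented and deadweight loss is zero.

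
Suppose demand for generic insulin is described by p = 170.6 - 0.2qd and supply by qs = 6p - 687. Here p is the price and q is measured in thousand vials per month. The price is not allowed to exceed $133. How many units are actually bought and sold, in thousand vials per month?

111

Rearranging demand gives qd = 853 - 5p. Equilibrium: 853 - 5p = 6p - 687, so 1540 = 11p and p* = 140, q* = 153.
Because the ceiling (133) lies below the market-clearing price, it is binding.
At p = 133: qd = 853 - 5·133 = 188 and qs = 6·133 - 687 = 111.
The quantity actually transacted is the short side, supply: 111.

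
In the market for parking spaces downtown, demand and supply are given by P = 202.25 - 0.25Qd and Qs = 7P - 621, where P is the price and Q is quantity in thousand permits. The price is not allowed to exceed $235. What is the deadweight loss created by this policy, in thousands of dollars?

Rearranging demand gives Qd = 809 - 4P. Without the control the market clears where 809 - 4P = 7P - 621, i.e. P* = 130 and Q* = 289.
The ceiling of 235 is above the equilibrium price 130, so it is not binding; the market clears at P* = 130, Q* = 289.
Since the control does not bind, no trades are prevented and deadweight loss is zero.

0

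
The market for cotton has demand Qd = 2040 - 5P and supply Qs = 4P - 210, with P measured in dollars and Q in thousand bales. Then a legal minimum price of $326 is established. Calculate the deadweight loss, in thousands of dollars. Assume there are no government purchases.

Equilibrium: 2040 - 5P = 4P - 210, so 2250 = 9P and P* = 250, Q* = 790.
Since 326 > 250, the floor is binding.
At P = 326: Qd = 2040 - 5·326 = 410 and Qs = 4·326 - 210 = 1094.
Quantity traded falls to 410. At Q = 410 the demand price is (2040 - 410)/5 = 326 and the supply price is (210 + 410)/4 = 155.
Deadweight loss = ½ · (326 - 155) · (790 - 410) = ½ · 171 · 380 = 32490.

32490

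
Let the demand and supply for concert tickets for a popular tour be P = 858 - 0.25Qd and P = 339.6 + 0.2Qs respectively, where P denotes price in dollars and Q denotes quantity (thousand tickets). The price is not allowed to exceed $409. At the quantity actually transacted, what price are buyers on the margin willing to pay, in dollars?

771.25

Rearranging demand gives Qd = 3432 - 4P; rearranging supply gives Qs = 5P - 1698. Equilibrium: 3432 - 4P = 5P - 1698, so 5130 = 9P and P* = 570, Q* = 1152.
Since 409 < 570, the ceiling is binding.
At P = 409: Qd = 3432 - 4·409 = 1796 and Qs = 5·409 - 1698 = 347.
Only 347 units reach the market. On the demand curve, the marginal buyer's willingness to pay at Q = 347 is (3432 - 347)/4 = 771.25.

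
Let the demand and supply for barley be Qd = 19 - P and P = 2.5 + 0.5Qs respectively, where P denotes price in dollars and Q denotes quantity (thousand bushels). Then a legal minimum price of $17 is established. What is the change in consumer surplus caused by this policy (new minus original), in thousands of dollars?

Rearranging supply gives Qs = 2P - 5. Equilibrium: 19 - P = 2P - 5, so 24 = 3P and P* = 8, Q* = 11.
Because the floor (17) lies above the market-clearing price, it is binding.
At P = 17: Qd = 19 - 17 = 2 and Qs = 2·17 - 5 = 29.
Consumer surplus without the control is ½ · (19 - 8) · 11 = 60.5.
With the floor, consumers buy 2 units at 17, so CS = ½ · (19 - 17) · 2 = 2.
Change in consumer surplus = 2 - 60.5 = -58.5.

-58.5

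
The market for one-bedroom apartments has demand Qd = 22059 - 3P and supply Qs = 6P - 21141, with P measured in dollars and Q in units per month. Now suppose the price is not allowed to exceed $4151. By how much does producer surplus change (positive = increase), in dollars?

Equilibrium: 22059 - 3P = 6P - 21141, so 43200 = 9P and P* = 4800, Q* = 7659.
Because the ceiling (4151) lies below the market-clearing price, it is binding.
At P = 4151: Qd = 22059 - 3·4151 = 9606 and Qs = 6·4151 - 21141 = 3765.
Producer surplus without the control is ½ · (4800 - 3523.5) · 7659 = 4888356.75.
With the ceiling, producers sell 3765 units at 4151, so PS = ½ · (4151 - 3523.5) · 3765 = 1181268.75.
Change in producer surplus = 1181268.75 - 4888356.75 = -3707088.

-3707088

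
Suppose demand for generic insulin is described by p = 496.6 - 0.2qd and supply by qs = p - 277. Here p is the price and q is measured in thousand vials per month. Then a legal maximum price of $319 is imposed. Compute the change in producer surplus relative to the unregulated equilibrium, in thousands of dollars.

-15862.5

Rearranging demand gives qd = 2483 - 5p. Setting quantity demanded equal to quantity supplied, 2483 - 5p = p - 277, gives p* = 460 and q* = 183.
The ceiling of 319 is below the equilibrium price 460, so it binds.
At p = 319: qd = 2483 - 5·319 = 888 and qs = 319 - 277 = 42.
Producer surplus without the control is ½ · (460 - 277) · 183 = 16744.5.
With the ceiling, producers sell 42 units at 319, so PS = ½ · (319 - 277) · 42 = 882.
Change in producer surplus = 882 - 16744.5 = -15862.5.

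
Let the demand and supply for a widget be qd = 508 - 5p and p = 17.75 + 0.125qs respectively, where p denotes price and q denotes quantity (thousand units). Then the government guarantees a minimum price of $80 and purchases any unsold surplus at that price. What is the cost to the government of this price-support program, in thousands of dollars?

31200

Rearranging supply gives qs = 8p - 142. In a free market, 508 - 5p = 8p - 142 gives the equilibrium p* = 50, q* = 258.
Because the floor (80) lies above the market-clearing price, it is binding.
At p = 80: qd = 508 - 5·80 = 108 and qs = 8·80 - 142 = 498.
Surplus = qs - qd = 390.
Government expenditure = surplus × support price = 390 × 80 = 31200.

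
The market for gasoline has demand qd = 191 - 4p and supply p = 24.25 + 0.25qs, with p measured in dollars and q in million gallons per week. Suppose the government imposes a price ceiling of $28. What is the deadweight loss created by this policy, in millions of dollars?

Rearranging supply gives qs = 4p - 97. Without the control the market clears where 191 - 4p = 4p - 97, i.e. p* = 36 and q* = 47.
The ceiling of 28 is below the equilibrium price 36, so it binds.
At p = 28: qd = 191 - 4·28 = 79 and qs = 4·28 - 97 = 15.
Quantity traded falls to 15. At q = 15 the demand price is (191 - 15)/4 = 44 and the supply price is (97 + 15)/4 = 28.
Deadweight loss = ½ · (44 - 28) · (47 - 15) = ½ · 16 · 32 = 256.

256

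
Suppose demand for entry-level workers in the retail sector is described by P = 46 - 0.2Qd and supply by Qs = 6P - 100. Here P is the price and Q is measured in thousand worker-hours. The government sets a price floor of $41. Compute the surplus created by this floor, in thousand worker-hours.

Rearranging demand gives Qd = 230 - 5P. In a free market, 230 - 5P = 6P - 100 gives the equilibrium P* = 30, Q* = 80.
The floor of 41 is above the equilibrium price 30, so it binds.
At P = 41: Qd = 230 - 5·41 = 25 and Qs = 6·41 - 100 = 146.
Surplus = Qs - Qd = 146 - 25 = 121.

121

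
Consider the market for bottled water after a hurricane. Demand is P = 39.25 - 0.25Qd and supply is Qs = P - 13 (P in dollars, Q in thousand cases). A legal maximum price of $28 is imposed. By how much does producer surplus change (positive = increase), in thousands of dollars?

Rearranging demand gives Qd = 157 - 4P. Without the control the market clears where 157 - 4P = P - 13, i.e. P* = 34 and Q* = 21.
Because the ceiling (28) lies below the market-clearing price, it is binding.
At P = 28: Qd = 157 - 4·28 = 45 and Qs = 28 - 13 = 15.
Producer surplus without the control is ½ · (34 - 13) · 21 = 220.5.
With the ceiling, producers sell 15 units at 28, so PS = ½ · (28 - 13) · 15 = 112.5.
Change in producer surplus = 112.5 - 220.5 = -108.

-108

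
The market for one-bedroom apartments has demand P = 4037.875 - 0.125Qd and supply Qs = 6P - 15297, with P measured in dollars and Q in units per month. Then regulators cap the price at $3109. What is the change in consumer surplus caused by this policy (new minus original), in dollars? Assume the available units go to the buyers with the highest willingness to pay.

786354.75

Rearranging demand gives Qd = 32303 - 8P. In a free market, 32303 - 8P = 6P - 15297 gives the equilibrium P* = 3400, Q* = 5103.
Since 3109 < 3400, the ceiling is binding.
At P = 3109: Qd = 32303 - 8·3109 = 7431 and Qs = 6·3109 - 15297 = 3357.
Consumer surplus without the control is ½ · (4037.875 - 3400) · 5103 = 1627538.0625.
With the ceiling, 3357 units are sold at 3109 (assume they go to the highest-value buyers). The demand price at Q = 3357 is 3618.25, so CS = ½ · [(4037.875 - 3109) + (3618.25 - 3109)] · 3357 = 2413892.8125.
Change in consumer surplus = 2413892.8125 - 1627538.0625 = 786354.75.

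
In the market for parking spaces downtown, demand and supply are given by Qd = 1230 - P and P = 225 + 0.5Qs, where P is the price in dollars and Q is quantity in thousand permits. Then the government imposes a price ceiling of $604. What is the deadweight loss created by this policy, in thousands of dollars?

Rearranging supply gives Qs = 2P - 450. Setting quantity demanded equal to quantity supplied, 1230 - P = 2P - 450, gives P* = 560 and Q* = 670.
Since 604 is above P* = 560, the ceiling does not bind and the free-market outcome prevails.
Since the control does not bind, no trades are prevented and deadweight loss is zero.

0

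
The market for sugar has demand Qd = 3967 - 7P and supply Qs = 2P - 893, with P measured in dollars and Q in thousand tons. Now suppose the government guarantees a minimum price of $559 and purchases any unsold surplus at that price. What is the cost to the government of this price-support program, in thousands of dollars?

95589

Equilibrium: 3967 - 7P = 2P - 893, so 4860 = 9P and P* = 540, Q* = 187.
The floor of 559 is above the equilibrium price 540, so it binds.
At P = 559: Qd = 3967 - 7·559 = 54 and Qs = 2·559 - 893 = 225.
Surplus = Qs - Qd = 171.
Government expenditure = surplus × support price = 171 × 559 = 95589.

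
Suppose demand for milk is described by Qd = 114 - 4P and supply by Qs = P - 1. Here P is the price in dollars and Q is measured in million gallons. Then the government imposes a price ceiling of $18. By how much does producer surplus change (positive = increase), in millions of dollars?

-97.5

Setting quantity demanded equal to quantity supplied, 114 - 4P = P - 1, gives P* = 23 and Q* = 22.
Since 18 < 23, the ceiling is binding.
At P = 18: Qd = 114 - 4·18 = 42 and Qs = 18 - 1 = 17.
Producer surplus without the control is ½ · (23 - 1) · 22 = 242.
With the ceiling, producers sell 17 units at 18, so PS = ½ · (18 - 1) · 17 = 144.5.
Change in producer surplus = 144.5 - 242 = -97.5.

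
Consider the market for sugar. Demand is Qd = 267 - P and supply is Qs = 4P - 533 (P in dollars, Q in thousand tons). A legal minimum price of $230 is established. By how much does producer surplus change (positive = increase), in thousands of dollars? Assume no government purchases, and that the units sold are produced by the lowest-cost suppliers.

1977.5

In a free market, 267 - P = 4P - 533 gives the equilibrium P* = 160, Q* = 107.
Because the floor (230) lies above the market-clearing price, it is binding.
At P = 230: Qd = 267 - 230 = 37 and Qs = 4·230 - 533 = 387.
Producer surplus without the control is ½ · (160 - 133.25) · 107 = 1431.125.
With the floor, 37 units are sold at 230. The supply price at Q = 37 is 142.5, so PS = ½ · [(230 - 133.25) + (230 - 142.5)] · 37 = 3408.625.
Change in producer surplus = 3408.625 - 1431.125 = 1977.5.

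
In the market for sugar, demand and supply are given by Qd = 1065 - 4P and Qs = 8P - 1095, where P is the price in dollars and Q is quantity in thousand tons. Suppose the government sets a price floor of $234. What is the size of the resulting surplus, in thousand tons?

648

Equilibrium: 1065 - 4P = 8P - 1095, so 2160 = 12P and P* = 180, Q* = 345.
Because the floor (234) lies above the market-clearing price, it is binding.
At P = 234: Qd = 1065 - 4·234 = 129 and Qs = 8·234 - 1095 = 777.
Surplus = Qs - Qd = 777 - 129 = 648.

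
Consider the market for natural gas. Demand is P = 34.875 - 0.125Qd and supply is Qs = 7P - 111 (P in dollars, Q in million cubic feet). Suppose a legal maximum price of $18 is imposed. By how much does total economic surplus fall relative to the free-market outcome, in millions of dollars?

Rearranging demand gives Qd = 279 - 8P. In a free market, 279 - 8P = 7P - 111 gives the equilibrium P* = 26, Q* = 71.
The ceiling of 18 is below the equilibrium price 26, so it binds.
At P = 18: Qd = 279 - 8·18 = 135 and Qs = 7·18 - 111 = 15.
Quantity traded falls to 15. At Q = 15 the demand price is (279 - 15)/8 = 33 and the supply price is (111 + 15)/7 = 18.
Deadweight loss = ½ · (33 - 18) · (71 - 15) = ½ · 15 · 56 = 420.

420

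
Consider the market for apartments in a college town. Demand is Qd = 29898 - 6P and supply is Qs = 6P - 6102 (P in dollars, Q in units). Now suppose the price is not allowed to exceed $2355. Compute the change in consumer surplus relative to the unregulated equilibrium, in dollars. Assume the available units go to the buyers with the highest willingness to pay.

3929985

Without the control the market clears where 29898 - 6P = 6P - 6102, i.e. P* = 3000 and Q* = 11898.
Since 2355 < 3000, the ceiling is binding.
At P = 2355: Qd = 29898 - 6·2355 = 15768 and Qs = 6·2355 - 6102 = 8028.
Consumer surplus without the control is ½ · (4983 - 3000) · 11898 = 11796867.
With the ceiling, 8028 units are sold at 2355 (assume they go to the highest-value buyers). The demand price at Q = 8028 is 3645, so CS = ½ · [(4983 - 2355) + (3645 - 2355)] · 8028 = 15726852.
Change in consumer surplus = 15726852 - 11796867 = 3929985.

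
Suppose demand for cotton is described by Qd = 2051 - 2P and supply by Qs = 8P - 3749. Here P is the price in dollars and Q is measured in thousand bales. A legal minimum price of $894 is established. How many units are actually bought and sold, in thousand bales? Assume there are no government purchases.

263

In a free market, 2051 - 2P = 8P - 3749 gives the equilibrium P* = 580, Q* = 891.
Since 894 > 580, the floor is binding.
At P = 894: Qd = 2051 - 2·894 = 263 and Qs = 8·894 - 3749 = 3403.
The quantity actually transacted is the short side, demand: 263.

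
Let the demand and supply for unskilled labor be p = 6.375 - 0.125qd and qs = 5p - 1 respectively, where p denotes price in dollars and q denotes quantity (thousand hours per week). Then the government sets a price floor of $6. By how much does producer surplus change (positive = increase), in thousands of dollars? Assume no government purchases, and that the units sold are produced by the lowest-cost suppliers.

Rearranging demand gives qd = 51 - 8p. Setting quantity demanded equal to quantity supplied, 51 - 8p = 5p - 1, gives p* = 4 and q* = 19.
Because the floor (6) lies above the market-clearing price, it is binding.
At p = 6: qd = 51 - 8·6 = 3 and qs = 5·6 - 1 = 29.
Producer surplus without the control is ½ · (4 - 0.2) · 19 = 36.1.
With the floor, 3 units are sold at 6. The supply price at q = 3 is 0.8, so PS = ½ · [(6 - 0.2) + (6 - 0.8)] · 3 = 16.5.
Change in producer surplus = 16.5 - 36.1 = -19.6.

-19.6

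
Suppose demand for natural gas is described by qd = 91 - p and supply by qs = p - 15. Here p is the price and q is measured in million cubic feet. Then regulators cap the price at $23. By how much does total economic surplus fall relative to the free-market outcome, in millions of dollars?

Without the control the market clears where 91 - p = p - 15, i.e. p* = 53 and q* = 38.
The ceiling of 23 is below the equilibrium price 53, so it binds.
At p = 23: qd = 91 - 23 = 68 and qs = 23 - 15 = 8.
Quantity traded falls to 8. At q = 8 the demand price is 91 - 8 = 83 and the supply price is 15 + 8 = 23.
Deadweight loss = ½ · (83 - 23) · (38 - 8) = ½ · 60 · 30 = 900.

900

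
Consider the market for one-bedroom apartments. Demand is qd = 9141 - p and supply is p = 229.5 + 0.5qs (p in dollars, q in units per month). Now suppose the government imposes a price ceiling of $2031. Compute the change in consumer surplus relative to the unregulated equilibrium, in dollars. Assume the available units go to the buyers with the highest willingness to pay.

Rearranging supply gives qs = 2p - 459. Equilibrium: 9141 - p = 2p - 459, so 9600 = 3p and p* = 3200, q* = 5941.
Because the ceiling (2031) lies below the market-clearing price, it is binding.
At p = 2031: qd = 9141 - 2031 = 7110 and qs = 2·2031 - 459 = 3603.
Consumer surplus without the control is ½ · (9141 - 3200) · 5941 = 17647740.5.
With the ceiling, 3603 units are sold at 2031 (assume they go to the highest-value buyers). The demand price at q = 3603 is 5538, so CS = ½ · [(9141 - 2031) + (5538 - 2031)] · 3603 = 19126525.5.
Change in consumer surplus = 19126525.5 - 17647740.5 = 1478785.

1478785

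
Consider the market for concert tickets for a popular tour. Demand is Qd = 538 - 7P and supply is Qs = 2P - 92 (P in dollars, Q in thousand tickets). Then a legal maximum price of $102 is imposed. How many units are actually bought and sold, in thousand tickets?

48

Setting quantity demanded equal to quantity supplied, 538 - 7P = 2P - 92, gives P* = 70 and Q* = 48.
Since 102 is above P* = 70, the ceiling does not bind and the free-market outcome prevails.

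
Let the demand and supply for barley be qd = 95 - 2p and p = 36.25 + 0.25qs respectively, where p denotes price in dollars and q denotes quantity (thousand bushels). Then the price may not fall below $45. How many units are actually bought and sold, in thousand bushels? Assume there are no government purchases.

5

Rearranging supply gives qs = 4p - 145. Without the control the market clears where 95 - 2p = 4p - 145, i.e. p* = 40 and q* = 15.
The floor of 45 is above the equilibrium price 40, so it binds.
At p = 45: qd = 95 - 2·45 = 5 and qs = 4·45 - 145 = 35.
The quantity actually transacted is the short side, demand: 5.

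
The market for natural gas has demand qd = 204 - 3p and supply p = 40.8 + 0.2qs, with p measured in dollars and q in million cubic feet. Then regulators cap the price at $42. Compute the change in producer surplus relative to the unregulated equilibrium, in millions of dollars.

Rearranging supply gives qs = 5p - 204. In a free market, 204 - 3p = 5p - 204 gives the equilibrium p* = 51, q* = 51.
The ceiling of 42 is below the equilibrium price 51, so it binds.
At p = 42: qd = 204 - 3·42 = 78 and qs = 5·42 - 204 = 6.
Producer surplus without the control is ½ · (51 - 40.8) · 51 = 260.1.
With the ceiling, producers sell 6 units at 42, so PS = ½ · (42 - 40.8) · 6 = 3.6.
Change in producer surplus = 3.6 - 260.1 = -256.5.

-256.5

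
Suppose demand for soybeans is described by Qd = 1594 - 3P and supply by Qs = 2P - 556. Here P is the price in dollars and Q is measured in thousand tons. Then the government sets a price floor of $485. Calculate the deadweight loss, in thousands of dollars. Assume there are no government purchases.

11343.75

Equilibrium: 1594 - 3P = 2P - 556, so 2150 = 5P and P* = 430, Q* = 304.
Since 485 > 430, the floor is binding.
At P = 485: Qd = 1594 - 3·485 = 139 and Qs = 2·485 - 556 = 414.
Quantity traded falls to 139. At Q = 139 the demand price is (1594 - 139)/3 = 485 and the supply price is (556 + 139)/2 = 347.5.
Deadweight loss = ½ · (485 - 347.5) · (304 - 139) = ½ · 137.5 · 165 = 11343.75.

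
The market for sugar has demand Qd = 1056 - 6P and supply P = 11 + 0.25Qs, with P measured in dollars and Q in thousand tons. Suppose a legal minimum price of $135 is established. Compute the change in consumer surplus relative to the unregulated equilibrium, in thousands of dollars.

Rearranging supply gives Qs = 4P - 44. In a free market, 1056 - 6P = 4P - 44 gives the equilibrium P* = 110, Q* = 396.
Because the floor (135) lies above the market-clearing price, it is binding.
At P = 135: Qd = 1056 - 6·135 = 246 and Qs = 4·135 - 44 = 496.
Consumer surplus without the control is ½ · (176 - 110) · 396 = 13068.
With the floor, consumers buy 246 units at 135, so CS = ½ · (176 - 135) · 246 = 5043.
Change in consumer surplus = 5043 - 13068 = -8025.

-8025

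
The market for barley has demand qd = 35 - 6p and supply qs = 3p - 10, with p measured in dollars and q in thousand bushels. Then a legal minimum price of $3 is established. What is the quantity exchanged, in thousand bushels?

5

Setting quantity demanded equal to quantity supplied, 35 - 6p = 3p - 10, gives p* = 5 and q* = 5.
The floor of 3 is below the equilibrium price 5, so it is not binding; the market clears at p* = 5, q* = 5.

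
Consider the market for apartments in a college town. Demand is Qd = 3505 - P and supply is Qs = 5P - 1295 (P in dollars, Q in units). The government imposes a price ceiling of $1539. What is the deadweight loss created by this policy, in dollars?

Setting quantity demanded equal to quantity supplied, 3505 - P = 5P - 1295, gives P* = 800 and Q* = 2705.
The ceiling of 1539 is above the equilibrium price 800, so it is not binding; the market clears at P* = 800, Q* = 2705.
Since the control does not bind, no trades are prevented and deadweight loss is zero.

0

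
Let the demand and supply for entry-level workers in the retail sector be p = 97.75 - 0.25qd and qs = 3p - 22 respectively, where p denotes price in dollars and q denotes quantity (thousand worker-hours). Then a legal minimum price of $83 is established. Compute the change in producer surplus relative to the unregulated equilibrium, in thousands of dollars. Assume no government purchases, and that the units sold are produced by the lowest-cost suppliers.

-120

Rearranging demand gives qd = 391 - 4p. Without the control the market clears where 391 - 4p = 3p - 22, i.e. p* = 59 and q* = 155.
Because the floor (83) lies above the market-clearing price, it is binding.
At p = 83: qd = 391 - 4·83 = 59 and qs = 3·83 - 22 = 227.
Producer surplus without the control is ½ · (59 - 22/3) · 155 = 24025/6.
With the floor, 59 units are sold at 83. The supply price at q = 59 is 27, so PS = ½ · [(83 - 22/3) + (83 - 27)] · 59 = 23305/6.
Change in producer surplus = 23305/6 - 24025/6 = -120.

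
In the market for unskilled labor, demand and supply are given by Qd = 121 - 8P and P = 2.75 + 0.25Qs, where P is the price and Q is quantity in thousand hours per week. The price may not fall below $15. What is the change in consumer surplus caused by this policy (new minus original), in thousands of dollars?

Rearranging supply gives Qs = 4P - 11. Equilibrium: 121 - 8P = 4P - 11, so 132 = 12P and P* = 11, Q* = 33.
Since 15 > 11, the floor is binding.
At P = 15: Qd = 121 - 8·15 = 1 and Qs = 4·15 - 11 = 49.
Consumer surplus without the control is ½ · (15.125 - 11) · 33 = 68.0625.
With the floor, consumers buy 1 units at 15, so CS = ½ · (15.125 - 15) · 1 = 0.0625.
Change in consumer surplus = 0.0625 - 68.0625 = -68.

-68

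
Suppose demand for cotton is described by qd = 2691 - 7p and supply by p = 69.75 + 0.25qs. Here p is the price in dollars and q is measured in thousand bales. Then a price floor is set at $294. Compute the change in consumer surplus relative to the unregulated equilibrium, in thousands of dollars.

Rearranging supply gives qs = 4p - 279. Without the control the market clears where 2691 - 7p = 4p - 279, i.e. p* = 270 and q* = 801.
The floor of 294 is above the equilibrium price 270, so it binds.
At p = 294: qd = 2691 - 7·294 = 633 and qs = 4·294 - 279 = 897.
Consumer surplus without the control is ½ · (2691/7 - 270) · 801 = 641601/14.
With the floor, consumers buy 633 units at 294, so CS = ½ · (2691/7 - 294) · 633 = 400689/14.
Change in consumer surplus = 400689/14 - 641601/14 = -17208.

-17208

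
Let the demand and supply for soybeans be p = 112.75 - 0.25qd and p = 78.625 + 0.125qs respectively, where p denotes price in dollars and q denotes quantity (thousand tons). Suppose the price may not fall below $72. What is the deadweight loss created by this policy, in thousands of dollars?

0

Rearranging demand gives qd = 451 - 4p; rearranging supply gives qs = 8p - 629. Equilibrium: 451 - 4p = 8p - 629, so 1080 = 12p and p* = 90, q* = 91.
The floor of 72 is below the equilibrium price 90, so it is not binding; the market clears at p* = 90, q* = 91.
Since the control does not bind, no trades are prevented and deadweight loss is zero.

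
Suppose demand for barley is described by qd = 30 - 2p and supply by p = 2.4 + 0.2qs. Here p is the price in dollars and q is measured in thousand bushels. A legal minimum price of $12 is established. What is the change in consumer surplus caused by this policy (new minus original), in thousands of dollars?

Rearranging supply gives qs = 5p - 12. Without the control the market clears where 30 - 2p = 5p - 12, i.e. p* = 6 and q* = 18.
Because the floor (12) lies above the market-clearing price, it is binding.
At p = 12: qd = 30 - 2·12 = 6 and qs = 5·12 - 12 = 48.
Consumer surplus without the control is ½ · (15 - 6) · 18 = 81.
With the floor, consumers buy 6 units at 12, so CS = ½ · (15 - 12) · 6 = 9.
Change in consumer surplus = 9 - 81 = -72.

-72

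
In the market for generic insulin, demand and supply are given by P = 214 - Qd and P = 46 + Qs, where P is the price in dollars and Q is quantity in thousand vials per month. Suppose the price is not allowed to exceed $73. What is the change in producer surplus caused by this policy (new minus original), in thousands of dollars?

Rearranging demand gives Qd = 214 - P; rearranging supply gives Qs = P - 46. In a free market, 214 - P = P - 46 gives the equilibrium P* = 130, Q* = 84.
Since 73 < 130, the ceiling is binding.
At P = 73: Qd = 214 - 73 = 141 and Qs = 73 - 46 = 27.
Producer surplus without the control is ½ · (130 - 46) · 84 = 3528.
With the ceiling, producers sell 27 units at 73, so PS = ½ · (73 - 46) · 27 = 364.5.
Change in producer surplus = 364.5 - 3528 = -3163.5.

-3163.5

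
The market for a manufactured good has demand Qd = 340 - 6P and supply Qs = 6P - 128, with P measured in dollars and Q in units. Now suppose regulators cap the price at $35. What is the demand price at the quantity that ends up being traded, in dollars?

43

In a free market, 340 - 6P = 6P - 128 gives the equilibrium P* = 39, Q* = 106.
Because the ceiling (35) lies below the market-clearing price, it is binding.
At P = 35: Qd = 340 - 6·35 = 130 and Qs = 6·35 - 128 = 82.
Only 82 units reach the market. On the demand curve, the marginal buyer's willingness to pay at Q = 82 is (340 - 82)/6 = 43.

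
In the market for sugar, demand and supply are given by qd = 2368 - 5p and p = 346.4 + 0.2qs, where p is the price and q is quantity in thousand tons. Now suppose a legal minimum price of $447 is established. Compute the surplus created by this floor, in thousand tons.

370

Rearranging supply gives qs = 5p - 1732. Equilibrium: 2368 - 5p = 5p - 1732, so 4100 = 10p and p* = 410, q* = 318.
Because the floor (447) lies above the market-clearing price, it is binding.
At p = 447: qd = 2368 - 5·447 = 133 and qs = 5·447 - 1732 = 503.
Surplus = qs - qd = 503 - 133 = 370.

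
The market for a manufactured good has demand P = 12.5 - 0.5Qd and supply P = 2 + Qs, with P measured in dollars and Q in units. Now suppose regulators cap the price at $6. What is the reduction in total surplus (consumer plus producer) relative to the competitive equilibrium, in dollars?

6.75

Rearranging demand gives Qd = 25 - 2P; rearranging supply gives Qs = P - 2. Equilibrium: 25 - 2P = P - 2, so 27 = 3P and P* = 9, Q* = 7.
Because the ceiling (6) lies below the market-clearing price, it is binding.
At P = 6: Qd = 25 - 2·6 = 13 and Qs = 6 - 2 = 4.
Quantity traded falls to 4. At Q = 4 the demand price is (25 - 4)/2 = 10.5 and the supply price is 2 + 4 = 6.
Deadweight loss = ½ · (10.5 - 6) · (7 - 4) = ½ · 4.5 · 3 = 6.75.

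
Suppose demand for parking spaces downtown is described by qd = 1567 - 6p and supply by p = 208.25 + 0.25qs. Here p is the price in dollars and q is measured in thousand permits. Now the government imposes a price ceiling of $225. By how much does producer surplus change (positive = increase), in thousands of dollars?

-1455

Rearranging supply gives qs = 4p - 833. Equilibrium: 1567 - 6p = 4p - 833, so 2400 = 10p and p* = 240, q* = 127.
Because the ceiling (225) lies below the market-clearing price, it is binding.
At p = 225: qd = 1567 - 6·225 = 217 and qs = 4·225 - 833 = 67.
Producer surplus without the control is ½ · (240 - 208.25) · 127 = 2016.125.
With the ceiling, producers sell 67 units at 225, so PS = ½ · (225 - 208.25) · 67 = 561.125.
Change in producer surplus = 561.125 - 2016.125 = -1455.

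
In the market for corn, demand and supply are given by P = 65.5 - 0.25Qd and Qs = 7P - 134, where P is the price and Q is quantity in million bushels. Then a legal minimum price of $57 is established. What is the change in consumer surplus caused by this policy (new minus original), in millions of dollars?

Rearranging demand gives Qd = 262 - 4P. In a free market, 262 - 4P = 7P - 134 gives the equilibrium P* = 36, Q* = 118.
Since 57 > 36, the floor is binding.
At P = 57: Qd = 262 - 4·57 = 34 and Qs = 7·57 - 134 = 265.
Consumer surplus without the control is ½ · (65.5 - 36) · 118 = 1740.5.
With the floor, consumers buy 34 units at 57, so CS = ½ · (65.5 - 57) · 34 = 144.5.
Change in consumer surplus = 144.5 - 1740.5 = -1596.

-1596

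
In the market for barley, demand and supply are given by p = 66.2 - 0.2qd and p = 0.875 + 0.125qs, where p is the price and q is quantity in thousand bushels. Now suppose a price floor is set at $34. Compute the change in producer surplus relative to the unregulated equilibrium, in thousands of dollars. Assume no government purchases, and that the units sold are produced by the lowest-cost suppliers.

Rearranging demand gives qd = 331 - 5p; rearranging supply gives qs = 8p - 7. Without the control the market clears where 331 - 5p = 8p - 7, i.e. p* = 26 and q* = 201.
The floor of 34 is above the equilibrium price 26, so it binds.
At p = 34: qd = 331 - 5·34 = 161 and qs = 8·34 - 7 = 265.
Producer surplus without the control is ½ · (26 - 0.875) · 201 = 2525.0625.
With the floor, 161 units are sold at 34. The supply price at q = 161 is 21, so PS = ½ · [(34 - 0.875) + (34 - 21)] · 161 = 3713.0625.
Change in producer surplus = 3713.0625 - 2525.0625 = 1188.

1188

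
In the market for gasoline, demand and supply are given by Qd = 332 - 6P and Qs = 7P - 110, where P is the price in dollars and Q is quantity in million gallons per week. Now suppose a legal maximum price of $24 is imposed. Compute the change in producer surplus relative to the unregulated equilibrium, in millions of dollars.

-930

In a free market, 332 - 6P = 7P - 110 gives the equilibrium P* = 34, Q* = 128.
The ceiling of 24 is below the equilibrium price 34, so it binds.
At P = 24: Qd = 332 - 6·24 = 188 and Qs = 7·24 - 110 = 58.
Producer surplus without the control is ½ · (34 - 110/7) · 128 = 8192/7.
With the ceiling, producers sell 58 units at 24, so PS = ½ · (24 - 110/7) · 58 = 1682/7.
Change in producer surplus = 1682/7 - 8192/7 = -930.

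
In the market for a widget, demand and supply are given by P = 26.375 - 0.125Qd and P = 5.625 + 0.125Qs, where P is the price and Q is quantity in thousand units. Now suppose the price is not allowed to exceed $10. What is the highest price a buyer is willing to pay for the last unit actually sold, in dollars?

Rearranging demand gives Qd = 211 - 8P; rearranging supply gives Qs = 8P - 45. Setting quantity demanded equal to quantity supplied, 211 - 8P = 8P - 45, gives P* = 16 and Q* = 83.
Because the ceiling (10) lies below the market-clearing price, it is binding.
At P = 10: Qd = 211 - 8·10 = 131 and Qs = 8·10 - 45 = 35.
Only 35 units reach the market. On the demand curve, the marginal buyer's willingness to pay at Q = 35 is (211 - 35)/8 = 22.

22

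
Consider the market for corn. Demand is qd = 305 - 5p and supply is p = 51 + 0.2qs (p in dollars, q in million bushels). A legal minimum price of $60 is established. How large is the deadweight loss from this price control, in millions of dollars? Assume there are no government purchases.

Rearranging supply gives qs = 5p - 255. In a free market, 305 - 5p = 5p - 255 gives the equilibrium p* = 56, q* = 25.
Since 60 > 56, the floor is binding.
At p = 60: qd = 305 - 5·60 = 5 and qs = 5·60 - 255 = 45.
Quantity traded falls to 5. At q = 5 the demand price is (305 - 5)/5 = 60 and the supply price is (255 + 5)/5 = 52.
Deadweight loss = ½ · (60 - 52) · (25 - 5) = ½ · 8 · 20 = 80.

80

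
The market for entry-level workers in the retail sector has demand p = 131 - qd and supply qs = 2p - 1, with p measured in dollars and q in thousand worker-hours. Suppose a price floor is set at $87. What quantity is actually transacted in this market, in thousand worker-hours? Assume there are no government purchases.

Rearranging demand gives qd = 131 - p. Without the control the market clears where 131 - p = 2p - 1, i.e. p* = 44 and q* = 87.
Since 87 > 44, the floor is binding.
At p = 87: qd = 131 - 87 = 44 and qs = 2·87 - 1 = 173.
The quantity actually transacted is the short side, demand: 44.

44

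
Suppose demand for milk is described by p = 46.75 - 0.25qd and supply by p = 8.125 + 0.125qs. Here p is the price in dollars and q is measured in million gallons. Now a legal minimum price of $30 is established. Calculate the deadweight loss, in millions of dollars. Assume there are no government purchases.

243

Rearranging demand gives qd = 187 - 4p; rearranging supply gives qs = 8p - 65. In a free market, 187 - 4p = 8p - 65 gives the equilibrium p* = 21, q* = 103.
The floor of 30 is above the equilibrium price 21, so it binds.
At p = 30: qd = 187 - 4·30 = 67 and qs = 8·30 - 65 = 175.
Quantity traded falls to 67. At q = 67 the demand price is (187 - 67)/4 = 30 and the supply price is (65 + 67)/8 = 16.5.
Deadweight loss = ½ · (30 - 16.5) · (103 - 67) = ½ · 13.5 · 36 = 243.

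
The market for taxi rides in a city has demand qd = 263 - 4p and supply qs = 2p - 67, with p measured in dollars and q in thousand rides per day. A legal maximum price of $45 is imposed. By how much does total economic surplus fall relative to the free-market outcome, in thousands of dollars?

150

Equilibrium: 263 - 4p = 2p - 67, so 330 = 6p and p* = 55, q* = 43.
Since 45 < 55, the ceiling is binding.
At p = 45: qd = 263 - 4·45 = 83 and qs = 2·45 - 67 = 23.
Quantity traded falls to 23. At q = 23 the demand price is (263 - 23)/4 = 60 and the supply price is (67 + 23)/2 = 45.
Deadweight loss = ½ · (60 - 45) · (43 - 23) = ½ · 15 · 20 = 150.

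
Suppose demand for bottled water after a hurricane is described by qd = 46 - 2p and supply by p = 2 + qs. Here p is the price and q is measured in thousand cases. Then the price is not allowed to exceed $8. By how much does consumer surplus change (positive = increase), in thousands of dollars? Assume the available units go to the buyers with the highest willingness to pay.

32

Rearranging supply gives qs = p - 2. Setting quantity demanded equal to quantity supplied, 46 - 2p = p - 2, gives p* = 16 and q* = 14.
The ceiling of 8 is below the equilibrium price 16, so it binds.
At p = 8: qd = 46 - 2·8 = 30 and qs = 8 - 2 = 6.
Consumer surplus without the control is ½ · (23 - 16) · 14 = 49.
With the ceiling, 6 units are sold at 8 (assume they go to the highest-value buyers). The demand price at q = 6 is 20, so CS = ½ · [(23 - 8) + (20 - 8)] · 6 = 81.
Change in consumer surplus = 81 - 49 = 32.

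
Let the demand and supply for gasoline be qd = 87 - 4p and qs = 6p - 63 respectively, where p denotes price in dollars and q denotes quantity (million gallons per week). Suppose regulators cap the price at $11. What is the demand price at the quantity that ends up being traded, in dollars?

21

In a free market, 87 - 4p = 6p - 63 gives the equilibrium p* = 15, q* = 27.
Because the ceiling (11) lies below the market-clearing price, it is binding.
At p = 11: qd = 87 - 4·11 = 43 and qs = 6·11 - 63 = 3.
Only 3 units reach the market. On the demand curve, the marginal buyer's willingness to pay at q = 3 is (87 - 3)/4 = 21.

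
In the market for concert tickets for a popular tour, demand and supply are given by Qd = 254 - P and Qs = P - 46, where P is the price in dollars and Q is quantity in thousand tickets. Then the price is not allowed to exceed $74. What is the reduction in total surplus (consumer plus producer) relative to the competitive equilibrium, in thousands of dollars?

Setting quantity demanded equal to quantity supplied, 254 - P = P - 46, gives P* = 150 and Q* = 104.
Because the ceiling (74) lies below the market-clearing price, it is binding.
At P = 74: Qd = 254 - 74 = 180 and Qs = 74 - 46 = 28.
Quantity traded falls to 28. At Q = 28 the demand price is 254 - 28 = 226 and the supply price is 46 + 28 = 74.
Deadweight loss = ½ · (226 - 74) · (104 - 28) = ½ · 152 · 76 = 5776.

5776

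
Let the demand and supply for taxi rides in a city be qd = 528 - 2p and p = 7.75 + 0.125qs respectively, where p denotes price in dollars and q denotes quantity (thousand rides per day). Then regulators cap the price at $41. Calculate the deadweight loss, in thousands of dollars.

Rearranging supply gives qs = 8p - 62. Setting quantity demanded equal to quantity supplied, 528 - 2p = 8p - 62, gives p* = 59 and q* = 410.
Since 41 < 59, the ceiling is binding.
At p = 41: qd = 528 - 2·41 = 446 and qs = 8·41 - 62 = 266.
Quantity traded falls to 266. At q = 266 the demand price is (528 - 266)/2 = 131 and the supply price is (62 + 266)/8 = 41.
Deadweight loss = ½ · (131 - 41) · (410 - 266) = ½ · 90 · 144 = 6480.

6480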